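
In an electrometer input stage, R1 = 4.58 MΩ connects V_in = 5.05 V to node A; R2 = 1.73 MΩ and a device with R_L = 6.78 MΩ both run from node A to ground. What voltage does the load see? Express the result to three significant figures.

V_out ≈ 1.17 V

R2 ‖ R_L = (1.73 × 6.78)/(1.73 + 6.78) = 1.378 MΩ.
Now apply the divider: V_out = 5.05 × 0.2313 = 1.168 V.
(Unloaded it would be 1.38 V; the load pulls it down.)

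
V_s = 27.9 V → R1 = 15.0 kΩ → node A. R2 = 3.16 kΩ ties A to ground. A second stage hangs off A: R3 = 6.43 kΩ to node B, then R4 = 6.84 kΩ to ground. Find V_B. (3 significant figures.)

Node A sees R2 in parallel with the series input of stage 2, R3 + R4 = 13.27 kΩ.
R2 ‖ (R3+R4) = 2.552 kΩ.
V_A = 27.9 × 2.552/(15.0 + 2.552) = 4.057 V.
Stage 2 is unloaded, so V_B = V_A · R4/(R3+R4) = 4.057 × 6.84/13.27 = 2.091 V.

V_B ≈ 2.09 V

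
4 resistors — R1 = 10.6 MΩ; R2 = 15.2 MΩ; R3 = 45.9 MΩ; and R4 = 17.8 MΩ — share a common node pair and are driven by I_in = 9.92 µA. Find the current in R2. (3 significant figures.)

I ≈ 2.74 µA

Conductances: ΣG = 1/10.6 + 1/15.2 + 1/45.9 + 1/17.8 = 0.2381 (1/MΩ).
By the current-divider rule, I = I_in · G_k/ΣG = 9.92 × 0.2763 = 2.741 µA.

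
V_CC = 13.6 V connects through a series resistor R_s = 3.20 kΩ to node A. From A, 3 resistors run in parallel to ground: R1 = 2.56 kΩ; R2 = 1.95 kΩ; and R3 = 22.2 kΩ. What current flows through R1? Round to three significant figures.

Parallel bank: R_p = 1/(1/2.56 + 1/1.95 + 1/22.2) = 1.054 kΩ.
V_A by voltage divider: V_A = 13.6 × 1.054/(3.20 + 1.054) = 3.370 V.
Branch current I = V_A/R1 = 3.370/2.56 = 1.317 mA.

I ≈ 1.32 mA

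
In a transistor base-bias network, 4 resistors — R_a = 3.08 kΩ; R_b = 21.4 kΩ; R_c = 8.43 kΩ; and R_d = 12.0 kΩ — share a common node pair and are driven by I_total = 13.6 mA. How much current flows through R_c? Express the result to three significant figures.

ΣG = 1/3.08 + 1/21.4 + 1/8.43 + 1/12.0 = 0.5734.
Current divider: I(R_c) = I_total · G_k/ΣG = 13.6 × (0.1186/0.5734) = 13.6 × 0.2069 = 2.814 mA.

I ≈ 2.81 mA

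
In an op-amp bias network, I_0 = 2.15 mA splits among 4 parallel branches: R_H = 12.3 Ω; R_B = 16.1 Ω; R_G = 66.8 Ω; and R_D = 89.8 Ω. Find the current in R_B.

I ≈ 0.788 mA

ΣG = 1/12.3 + 1/16.1 + 1/66.8 + 1/89.8 = 0.1695.
By the current-divider rule, I = I_0 · G_k/ΣG = 2.15 × 0.3664 = 0.7878 mA.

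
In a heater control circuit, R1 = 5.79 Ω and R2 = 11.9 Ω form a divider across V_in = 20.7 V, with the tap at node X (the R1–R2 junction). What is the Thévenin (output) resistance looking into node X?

R_th ≈ 3.89 Ω

Zeroing V_in shorts the top of R1 to ground, so R_th = R1 ‖ R2 = 3.895 Ω.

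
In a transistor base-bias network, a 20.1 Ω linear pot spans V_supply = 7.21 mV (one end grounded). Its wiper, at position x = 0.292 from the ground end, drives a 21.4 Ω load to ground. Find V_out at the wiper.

Split the track: R_lower = x·R_p = 5.869 Ω, R_upper = (1−x)·R_p = 14.23 Ω.
R_L loads the lower segment: effective lower R = 4.606 Ω.
Then V_out = V_supply · 4.606/(14.23 + 4.606) = 1.763 mV.

V_out ≈ 1.76 mV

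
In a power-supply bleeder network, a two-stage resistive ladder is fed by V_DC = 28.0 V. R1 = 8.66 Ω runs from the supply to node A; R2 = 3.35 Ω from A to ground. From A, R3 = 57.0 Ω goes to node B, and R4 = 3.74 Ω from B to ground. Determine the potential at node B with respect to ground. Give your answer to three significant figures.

The second stage (R3 + R4 = 60.74 Ω) loads node A in parallel with R2.
R2 ‖ (R3+R4) = 3.175 Ω.
So V_A = 28.0 × 0.2683 = 7.511 V.
Then the unloaded second divider: V_B = V_A × R4/(R3+R4) = 7.511 × 0.06157 = 0.4625 V.

V_B ≈ 0.463 V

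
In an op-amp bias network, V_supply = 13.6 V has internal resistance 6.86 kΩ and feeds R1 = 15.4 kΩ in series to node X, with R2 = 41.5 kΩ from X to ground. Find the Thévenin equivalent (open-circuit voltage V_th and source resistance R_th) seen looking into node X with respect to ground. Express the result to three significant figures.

V_th ≈ 8.85 V, R_th ≈ 14.5 kΩ

R1' = 6.86 + 15.4 = 22.26 kΩ (source resistance + R1).
With X open, the divider is unloaded: V_th = 13.6 × 41.5/63.76 = 8.852 V.
Zeroing V_supply shorts the top of R1' to ground, so R_th = R1' ‖ R2 = 14.49 kΩ.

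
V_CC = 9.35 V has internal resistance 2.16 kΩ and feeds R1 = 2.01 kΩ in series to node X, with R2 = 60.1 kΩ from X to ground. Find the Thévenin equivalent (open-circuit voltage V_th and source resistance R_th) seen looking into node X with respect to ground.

V_th ≈ 8.74 V, R_th ≈ 3.90 kΩ

R1' = 2.16 + 2.01 = 4.170 kΩ (source resistance + R1).
V_th is the unloaded tap voltage: V_CC · R2/(R1'+R2) = 9.35 × 0.9351 = 8.743 V.
Zeroing V_CC shorts the top of R1' to ground, so R_th = R1' ‖ R2 = 3.899 kΩ.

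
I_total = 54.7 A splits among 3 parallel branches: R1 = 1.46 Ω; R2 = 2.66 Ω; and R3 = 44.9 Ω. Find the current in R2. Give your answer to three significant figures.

Conductances: ΣG = 1/1.46 + 1/2.66 + 1/44.9 = 1.083 (1/Ω).
Current divider: I(R2) = I_total · G_k/ΣG = 54.7 × (0.3759/1.083) = 54.7 × 0.3471 = 18.99 A.

I ≈ 19.0 A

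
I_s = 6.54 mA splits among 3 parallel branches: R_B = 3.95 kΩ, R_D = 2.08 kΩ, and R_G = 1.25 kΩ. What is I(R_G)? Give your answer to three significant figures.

I ≈ 3.41 mA

Total conductance ΣG = 1/3.95 + 1/2.08 + 1/1.25 = 1.534 (units of 1/kΩ).
Current divider: I(R_G) = I_s · G_k/ΣG = 6.54 × (0.8000/1.534) = 6.54 × 0.5215 = 3.411 mA.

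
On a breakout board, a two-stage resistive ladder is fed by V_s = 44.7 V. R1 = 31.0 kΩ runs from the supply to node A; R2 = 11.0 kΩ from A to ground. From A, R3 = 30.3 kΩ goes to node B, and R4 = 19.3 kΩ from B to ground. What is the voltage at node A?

Node A sees R2 in parallel with the series input of stage 2, R3 + R4 = 49.60 kΩ.
Effective lower resistance at A: R2 ‖ 49.60 = 9.003 kΩ.
First divider: V_A = V_s · 9.003/(31.0 + 9.003) = 10.06 V.

V_A ≈ 10.1 V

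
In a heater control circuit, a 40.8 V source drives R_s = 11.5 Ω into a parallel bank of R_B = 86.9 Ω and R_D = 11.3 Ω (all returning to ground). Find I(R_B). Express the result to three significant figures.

Parallel bank: R_p = 1/(1/86.9 + 1/11.3) = 10.00 Ω.
V_A = 40.8 × 10.00/21.50 = 18.98 V.
Branch current I = V_A/R_B = 18.98/86.9 = 0.2184 A.

I ≈ 0.218 A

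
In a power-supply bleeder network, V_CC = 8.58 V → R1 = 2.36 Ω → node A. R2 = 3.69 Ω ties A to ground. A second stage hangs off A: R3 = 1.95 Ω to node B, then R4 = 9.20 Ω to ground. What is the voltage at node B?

V_B ≈ 3.82 V

Looking into the second stage from A: R3 + R4 = 11.15 Ω appears in parallel with R2.
Effective lower resistance at A: R2 ‖ 11.15 = 2.772 Ω.
So V_A = 8.58 × 0.5402 = 4.635 V.
Then the unloaded second divider: V_B = V_A × R4/(R3+R4) = 4.635 × 0.8251 = 3.824 V.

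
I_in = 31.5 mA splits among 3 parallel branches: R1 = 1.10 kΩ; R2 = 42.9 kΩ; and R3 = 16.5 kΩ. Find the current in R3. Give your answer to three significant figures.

Conductances: ΣG = 1/1.10 + 1/42.9 + 1/16.5 = 0.9930 (1/kΩ).
Current divider: I(R3) = I_in · G_k/ΣG = 31.5 × (0.06061/0.9930) = 31.5 × 0.06103 = 1.923 mA.

I ≈ 1.92 mA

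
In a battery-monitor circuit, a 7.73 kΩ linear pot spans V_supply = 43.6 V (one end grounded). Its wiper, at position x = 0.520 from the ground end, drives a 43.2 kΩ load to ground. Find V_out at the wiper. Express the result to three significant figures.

Split the track: R_lower = x·R_p = 4.020 kΩ, R_upper = (1−x)·R_p = 3.710 kΩ.
(x·R_p) ‖ R_L = 3.677 kΩ.
Then V_out = V_supply · 3.677/(3.710 + 3.677) = 21.70 V.

V_out ≈ 21.7 V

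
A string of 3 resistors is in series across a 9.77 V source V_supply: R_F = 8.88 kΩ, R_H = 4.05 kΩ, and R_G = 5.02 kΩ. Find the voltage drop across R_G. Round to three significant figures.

Total series resistance ΣR = 8.88 + 4.05 + 5.02 = 17.95 kΩ.
Voltage divider: V = V_supply · (5.020 / 17.95) = 9.77 × 0.2797 = 2.732 V.

V ≈ 2.73 V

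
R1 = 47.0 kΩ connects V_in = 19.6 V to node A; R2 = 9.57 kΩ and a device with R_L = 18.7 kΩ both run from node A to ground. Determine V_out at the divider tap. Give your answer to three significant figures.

V_out ≈ 2.33 V

R2 ‖ R_L = (9.57 × 18.7)/(9.57 + 18.7) = 6.330 kΩ.
Now apply the divider: V_out = 19.6 × 0.1187 = 2.327 V.
(Unloaded it would be 3.32 V; the load pulls it down.)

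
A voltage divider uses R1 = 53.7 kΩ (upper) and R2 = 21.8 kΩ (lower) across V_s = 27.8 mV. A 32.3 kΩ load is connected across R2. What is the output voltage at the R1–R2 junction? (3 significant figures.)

R2 ‖ R_L = (21.8 × 32.3)/(21.8 + 32.3) = 13.02 kΩ.
Now apply the divider: V_out = 27.8 × 0.1951 = 5.423 mV.

V_out ≈ 5.42 mV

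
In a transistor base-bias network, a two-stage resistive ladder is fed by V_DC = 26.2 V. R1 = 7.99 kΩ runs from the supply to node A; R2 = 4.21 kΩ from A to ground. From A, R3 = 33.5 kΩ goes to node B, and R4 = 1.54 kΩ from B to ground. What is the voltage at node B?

V_B ≈ 0.368 V

The second stage (R3 + R4 = 35.04 kΩ) loads node A in parallel with R2.
R2 ‖ (R3+R4) = 3.758 kΩ.
So V_A = 26.2 × 0.3199 = 8.382 V.
V_B = V_A × 0.04395 = 0.3684 V.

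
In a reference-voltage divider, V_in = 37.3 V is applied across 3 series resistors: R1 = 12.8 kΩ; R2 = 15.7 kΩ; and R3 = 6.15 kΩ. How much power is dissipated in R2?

P ≈ 18.2 mW

ΣR = 34.65 kΩ → I = 37.3/34.65 = 1.076 mA.
P = I²R = 1.159 × 15.7 = 18.19 mW.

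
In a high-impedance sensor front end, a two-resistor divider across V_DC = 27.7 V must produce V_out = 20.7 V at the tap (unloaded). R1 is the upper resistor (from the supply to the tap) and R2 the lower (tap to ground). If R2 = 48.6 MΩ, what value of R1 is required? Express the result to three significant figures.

V_out/V_DC = R2/(R1+R2) = 0.7473.
So R1 = R2 · (V_DC/V_out − 1) = 48.6 × (27.7/20.7 − 1) = 48.6 × 0.3382 = 16.43 MΩ.

R1 ≈ 16.4 MΩ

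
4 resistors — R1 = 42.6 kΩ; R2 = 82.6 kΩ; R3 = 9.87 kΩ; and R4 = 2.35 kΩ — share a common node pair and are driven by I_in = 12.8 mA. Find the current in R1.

ΣG = 1/42.6 + 1/82.6 + 1/9.87 + 1/2.35 = 0.5624.
R1 takes the fraction G_k/ΣG = 0.02347/0.5624 = 0.04174, so I = 12.8 × 0.04174 = 0.5342 mA.

I ≈ 0.534 mA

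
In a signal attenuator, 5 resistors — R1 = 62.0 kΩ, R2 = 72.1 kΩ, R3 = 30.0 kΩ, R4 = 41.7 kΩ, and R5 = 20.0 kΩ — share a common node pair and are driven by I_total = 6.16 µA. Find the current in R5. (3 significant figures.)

I ≈ 2.24 µA

ΣG = 1/62.0 + 1/72.1 + 1/30.0 + 1/41.7 + 1/20.0 = 0.1373.
Current divider: I(R5) = I_total · G_k/ΣG = 6.16 × (0.05000/0.1373) = 6.16 × 0.3641 = 2.243 µA.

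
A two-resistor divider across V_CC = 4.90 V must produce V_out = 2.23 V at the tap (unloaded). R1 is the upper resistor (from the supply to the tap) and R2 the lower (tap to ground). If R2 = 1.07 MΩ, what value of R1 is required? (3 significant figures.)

R1 ≈ 1.28 MΩ

V_out/V_CC = R2/(R1+R2) = 0.4551.
R1 = R2·(1/k − 1) = 1.07 × 1.197 = 1.281 MΩ.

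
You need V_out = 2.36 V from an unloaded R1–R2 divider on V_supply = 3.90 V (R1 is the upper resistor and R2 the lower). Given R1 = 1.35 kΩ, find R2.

The divider ratio is R2/(R1+R2) = 2.36/3.90 = 0.6051.
Rearranging, R2 = R1·k/(1−k) = 1.35 × 1.532 = 2.069 kΩ.

R2 ≈ 2.07 kΩ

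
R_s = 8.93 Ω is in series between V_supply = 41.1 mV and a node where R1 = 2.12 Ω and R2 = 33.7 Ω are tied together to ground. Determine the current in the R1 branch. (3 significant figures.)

Parallel bank: R_p = 1/(1/2.12 + 1/33.7) = 1.995 Ω.
V_A by voltage divider: V_A = 41.1 × 1.995/(8.93 + 1.995) = 7.504 mV.
Branch current I = V_A/R1 = 7.504/2.12 = 3.540 mA.

I ≈ 3.54 mA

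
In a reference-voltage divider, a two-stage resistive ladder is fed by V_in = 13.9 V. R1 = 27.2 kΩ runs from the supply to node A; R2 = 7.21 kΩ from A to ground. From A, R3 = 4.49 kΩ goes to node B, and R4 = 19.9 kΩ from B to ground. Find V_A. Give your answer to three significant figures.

Looking into the second stage from A: R3 + R4 = 24.39 kΩ appears in parallel with R2.
R2 ‖ (R3+R4) = 5.565 kΩ.
So V_A = 13.9 × 0.1698 = 2.361 V.

V_A ≈ 2.36 V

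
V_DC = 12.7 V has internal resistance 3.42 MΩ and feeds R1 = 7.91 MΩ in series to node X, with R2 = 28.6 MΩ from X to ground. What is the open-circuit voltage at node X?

V_th ≈ 9.10 V

R1' = 3.42 + 7.91 = 11.33 MΩ (source resistance + R1).
With X open, the divider is unloaded: V_th = 12.7 × 28.6/39.93 = 9.096 V.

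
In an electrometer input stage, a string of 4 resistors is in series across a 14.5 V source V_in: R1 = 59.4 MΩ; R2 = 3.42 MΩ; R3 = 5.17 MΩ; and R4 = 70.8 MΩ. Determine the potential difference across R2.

V ≈ 0.357 V

Total series resistance ΣR = 59.4 + 3.42 + 5.17 + 70.8 = 138.8 MΩ.
Voltage divider: V = V_in · (3.420 / 138.8) = 14.5 × 0.02464 = 0.3573 V.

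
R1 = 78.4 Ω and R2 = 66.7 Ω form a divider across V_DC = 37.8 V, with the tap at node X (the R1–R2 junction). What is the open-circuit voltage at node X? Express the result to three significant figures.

V_th is the unloaded tap voltage: V_DC · R2/(R1+R2) = 37.8 × 0.4597 = 17.38 V.

V_th ≈ 17.4 V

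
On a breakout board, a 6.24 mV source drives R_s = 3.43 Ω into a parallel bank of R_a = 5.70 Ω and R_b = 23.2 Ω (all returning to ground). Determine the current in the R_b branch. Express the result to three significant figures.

Combine the parallel branches: R_p = (1/5.70 + 1/23.2)⁻¹ = 4.576 Ω.
V_A by voltage divider: V_A = 6.24 × 4.576/(3.43 + 4.576) = 3.567 mV.
I(R_b) = V_A / R_b = 3.567/23.2 = 0.1537 mA.

I ≈ 0.154 mA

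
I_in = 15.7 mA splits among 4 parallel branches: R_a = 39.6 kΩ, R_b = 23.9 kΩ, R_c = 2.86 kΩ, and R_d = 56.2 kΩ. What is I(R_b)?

ΣG = 1/39.6 + 1/23.9 + 1/2.86 + 1/56.2 = 0.4345.
By the current-divider rule, I = I_in · G_k/ΣG = 15.7 × 0.09629 = 1.512 mA.

I ≈ 1.51 mA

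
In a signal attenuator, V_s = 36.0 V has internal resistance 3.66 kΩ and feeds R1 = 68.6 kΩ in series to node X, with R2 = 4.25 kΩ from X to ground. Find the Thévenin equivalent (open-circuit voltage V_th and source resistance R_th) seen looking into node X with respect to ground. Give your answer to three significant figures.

R1' = 3.66 + 68.6 = 72.26 kΩ (source resistance + R1).
Open-circuit (no load on X): V_th = V_s · R2/(R1' + R2) = 36.0 × 4.25/(72.26 + 4.25) = 2.000 V.
Looking into X with the source shorted: R_th = R1'·R2/(R1'+R2) = 72.26 × 4.25/76.51 = 4.014 kΩ.

V_th ≈ 2.00 V, R_th ≈ 4.01 kΩ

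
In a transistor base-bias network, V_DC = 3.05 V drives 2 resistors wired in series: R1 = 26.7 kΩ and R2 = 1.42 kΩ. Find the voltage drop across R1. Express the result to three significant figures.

ΣR = 26.7 + 1.42 = 28.12 kΩ.
Voltage divider: V = V_DC · (26.70 / 28.12) = 3.05 × 0.9495 = 2.896 V.

V ≈ 2.90 V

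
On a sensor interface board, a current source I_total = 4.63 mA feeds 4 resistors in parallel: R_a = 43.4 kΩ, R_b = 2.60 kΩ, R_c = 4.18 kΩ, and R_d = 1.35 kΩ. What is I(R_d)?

I ≈ 2.47 mA

ΣG = 1/43.4 + 1/2.60 + 1/4.18 + 1/1.35 = 1.388.
Current divider: I(R_d) = I_total · G_k/ΣG = 4.63 × (0.7407/1.388) = 4.63 × 0.5338 = 2.472 mA.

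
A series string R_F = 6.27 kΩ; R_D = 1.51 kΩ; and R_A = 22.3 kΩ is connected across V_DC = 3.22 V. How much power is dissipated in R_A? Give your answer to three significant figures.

P ≈ 0.256 mW

ΣR = 30.08 kΩ → I = 3.22/30.08 = 0.1070 mA.
P = I²R = 0.01146 × 22.3 = 0.2555 mW.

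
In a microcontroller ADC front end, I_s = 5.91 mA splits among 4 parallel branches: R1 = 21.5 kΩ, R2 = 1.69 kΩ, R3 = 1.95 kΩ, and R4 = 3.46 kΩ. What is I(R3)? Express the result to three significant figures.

I ≈ 2.10 mA

Total conductance ΣG = 1/21.5 + 1/1.69 + 1/1.95 + 1/3.46 = 1.440 (units of 1/kΩ).
By the current-divider rule, I = I_s · G_k/ΣG = 5.91 × 0.3561 = 2.105 mA.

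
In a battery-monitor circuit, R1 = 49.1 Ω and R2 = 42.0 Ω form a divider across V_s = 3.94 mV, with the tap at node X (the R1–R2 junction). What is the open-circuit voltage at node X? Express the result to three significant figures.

V_th ≈ 1.82 mV

V_th is the unloaded tap voltage: V_s · R2/(R1+R2) = 3.94 × 0.4610 = 1.816 mV.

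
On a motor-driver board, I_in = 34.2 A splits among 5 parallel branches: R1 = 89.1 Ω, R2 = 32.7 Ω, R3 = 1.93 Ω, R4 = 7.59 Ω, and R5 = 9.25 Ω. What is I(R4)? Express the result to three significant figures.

Total conductance ΣG = 1/89.1 + 1/32.7 + 1/1.93 + 1/7.59 + 1/9.25 = 0.7998 (units of 1/Ω).
By the current-divider rule, I = I_in · G_k/ΣG = 34.2 × 0.1647 = 5.634 A.

I ≈ 5.63 A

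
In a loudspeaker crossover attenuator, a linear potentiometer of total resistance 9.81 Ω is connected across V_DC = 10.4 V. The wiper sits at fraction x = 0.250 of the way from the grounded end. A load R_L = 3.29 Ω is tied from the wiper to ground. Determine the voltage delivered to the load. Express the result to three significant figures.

Split the track: R_lower = x·R_p = 2.453 Ω, R_upper = (1−x)·R_p = 7.357 Ω.
Lower segment in parallel with the load: 2.453 ‖ 3.29 = 1.405 Ω.
Then V_out = V_DC · 1.405/(7.357 + 1.405) = 1.668 V.

V_out ≈ 1.67 V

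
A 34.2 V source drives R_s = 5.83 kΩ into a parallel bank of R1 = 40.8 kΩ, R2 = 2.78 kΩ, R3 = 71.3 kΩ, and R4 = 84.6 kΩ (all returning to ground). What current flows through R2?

Parallel bank: R_p = 1/(1/40.8 + 1/2.78 + 1/71.3 + 1/84.6) = 2.439 kΩ.
Node voltage V_A = V_s · R_p/(R_s + R_p) = 34.2 × 0.2949 = 10.09 V.
I(R2) = V_A / R2 = 10.09/2.78 = 3.628 mA.
(Check via current divider: I_total = 4.136 mA; share G_k/ΣG = 0.8772 → same result.)

I ≈ 3.63 mA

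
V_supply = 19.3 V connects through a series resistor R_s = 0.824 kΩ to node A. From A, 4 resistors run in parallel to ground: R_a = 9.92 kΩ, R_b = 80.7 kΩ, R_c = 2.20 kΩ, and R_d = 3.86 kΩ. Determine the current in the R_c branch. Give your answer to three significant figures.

I ≈ 5.22 mA

Combine the parallel branches: R_p = (1/9.92 + 1/80.7 + 1/2.20 + 1/3.86)⁻¹ = 1.209 kΩ.
Node voltage V_A = V_supply · R_p/(R_s + R_p) = 19.3 × 0.5948 = 11.48 V.
I(R_c) = V_A / R_c = 11.48/2.20 = 5.218 mA.
(Equivalently: I_total = 9.491 mA, then current-divider fraction G_k/ΣG = 0.5498.)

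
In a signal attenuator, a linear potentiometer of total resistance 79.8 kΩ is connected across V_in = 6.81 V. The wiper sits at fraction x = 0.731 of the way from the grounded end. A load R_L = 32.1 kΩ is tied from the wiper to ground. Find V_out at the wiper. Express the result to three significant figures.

Lower segment x·R_p = 58.33 kΩ; upper segment (1−x)·R_p = 21.47 kΩ.
Lower segment in parallel with the load: 58.33 ‖ 32.1 = 20.71 kΩ.
Then V_out = V_in · 20.71/(21.47 + 20.71) = 3.344 V.

V_out ≈ 3.34 V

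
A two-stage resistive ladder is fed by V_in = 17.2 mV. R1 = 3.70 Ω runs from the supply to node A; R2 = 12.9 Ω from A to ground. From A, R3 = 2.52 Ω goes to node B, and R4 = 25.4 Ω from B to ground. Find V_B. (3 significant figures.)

V_B ≈ 11.0 mV

The second stage (R3 + R4 = 27.92 Ω) loads node A in parallel with R2.
R2 ‖ (R3+R4) = 8.823 Ω.
So V_A = 17.2 × 0.7046 = 12.12 mV.
Then the unloaded second divider: V_B = V_A × R4/(R3+R4) = 12.12 × 0.9097 = 11.02 mV.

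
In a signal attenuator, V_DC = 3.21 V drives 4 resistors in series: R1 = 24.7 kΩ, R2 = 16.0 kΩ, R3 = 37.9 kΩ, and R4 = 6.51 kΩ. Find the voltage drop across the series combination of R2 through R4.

V ≈ 2.28 V

Total series resistance ΣR = 24.7 + 16.0 + 37.9 + 6.51 = 85.11 kΩ.
R_{R2..R4} = 16.0 + 37.9 + 6.51 = 60.41 kΩ.
By the voltage-divider rule, V = 3.21 × 60.41/85.11 = 2.278 V.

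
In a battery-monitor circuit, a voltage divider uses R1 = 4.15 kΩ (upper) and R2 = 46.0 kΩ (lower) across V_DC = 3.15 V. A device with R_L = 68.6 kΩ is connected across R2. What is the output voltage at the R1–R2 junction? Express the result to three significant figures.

First combine the lower leg with the load: R2 ‖ R_L = 27.54 kΩ.
Voltage divider with the loaded lower leg: V_out = 3.15 × 27.54/(4.15 + 27.54) = 3.15 × 0.8690 = 2.737 V.
(Unloaded it would be 2.89 V; the load pulls it down.)

V_out ≈ 2.74 V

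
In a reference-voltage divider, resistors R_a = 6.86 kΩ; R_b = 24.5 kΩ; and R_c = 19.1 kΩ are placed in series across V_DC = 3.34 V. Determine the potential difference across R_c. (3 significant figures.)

V ≈ 1.26 V

Total series resistance ΣR = 6.86 + 24.5 + 19.1 = 50.46 kΩ.
Voltage divider: V = V_DC · (19.10 / 50.46) = 3.34 × 0.3785 = 1.264 V.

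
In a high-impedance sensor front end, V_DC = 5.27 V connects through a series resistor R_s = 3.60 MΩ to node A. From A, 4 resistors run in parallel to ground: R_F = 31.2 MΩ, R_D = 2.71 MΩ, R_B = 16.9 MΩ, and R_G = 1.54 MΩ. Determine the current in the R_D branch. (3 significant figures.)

Parallel bank: R_p = 1/(1/31.2 + 1/2.71 + 1/16.9 + 1/1.54) = 0.9012 MΩ.
V_A = 5.27 × 0.9012/4.501 = 1.055 V.
Branch current I = V_A/R_D = 1.055/2.71 = 0.3894 µA.

I ≈ 0.389 µA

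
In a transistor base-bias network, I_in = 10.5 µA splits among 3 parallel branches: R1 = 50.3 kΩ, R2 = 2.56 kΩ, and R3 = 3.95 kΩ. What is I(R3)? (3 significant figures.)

I ≈ 4.01 µA

Total conductance ΣG = 1/50.3 + 1/2.56 + 1/3.95 = 0.6637 (units of 1/kΩ).
By the current-divider rule, I = I_in · G_k/ΣG = 10.5 × 0.3815 = 4.005 µA.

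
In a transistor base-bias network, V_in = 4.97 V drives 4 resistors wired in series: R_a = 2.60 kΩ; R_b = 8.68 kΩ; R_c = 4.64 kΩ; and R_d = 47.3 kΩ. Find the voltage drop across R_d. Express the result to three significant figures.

Total series resistance ΣR = 2.60 + 8.68 + 4.64 + 47.3 = 63.22 kΩ.
V = V_in · R/ΣR = 4.97 × 0.7482 = 3.718 V.

V ≈ 3.72 V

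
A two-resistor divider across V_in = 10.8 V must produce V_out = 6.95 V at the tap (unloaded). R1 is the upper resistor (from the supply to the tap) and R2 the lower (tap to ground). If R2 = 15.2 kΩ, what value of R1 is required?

R1 ≈ 8.42 kΩ

The divider ratio is R2/(R1+R2) = 6.95/10.8 = 0.6435.
So R1 = R2 · (V_in/V_out − 1) = 15.2 × (10.8/6.95 − 1) = 15.2 × 0.5540 = 8.420 kΩ.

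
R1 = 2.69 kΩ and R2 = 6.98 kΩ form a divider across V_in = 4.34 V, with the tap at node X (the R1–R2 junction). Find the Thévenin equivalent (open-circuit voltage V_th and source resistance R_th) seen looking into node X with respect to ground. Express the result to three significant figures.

V_th is the unloaded tap voltage: V_in · R2/(R1+R2) = 4.34 × 0.7218 = 3.133 V.
Looking into X with the source shorted: R_th = R1·R2/(R1+R2) = 2.690 × 6.98/9.670 = 1.942 kΩ.

V_th ≈ 3.13 V, R_th ≈ 1.94 kΩ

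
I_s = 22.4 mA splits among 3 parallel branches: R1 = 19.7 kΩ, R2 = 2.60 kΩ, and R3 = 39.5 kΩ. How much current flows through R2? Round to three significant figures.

Conductances: ΣG = 1/19.7 + 1/2.60 + 1/39.5 = 0.4607 (1/kΩ).
Current divider: I(R2) = I_s · G_k/ΣG = 22.4 × (0.3846/0.4607) = 22.4 × 0.8349 = 18.70 mA.

I ≈ 18.7 mA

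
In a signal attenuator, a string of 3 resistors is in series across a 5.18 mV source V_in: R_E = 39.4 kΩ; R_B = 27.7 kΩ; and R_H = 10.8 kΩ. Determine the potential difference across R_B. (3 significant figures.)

V ≈ 1.84 mV

ΣR = 39.4 + 27.7 + 10.8 = 77.90 kΩ.
By the voltage-divider rule, V = 5.18 × 27.70/77.90 = 1.842 mV.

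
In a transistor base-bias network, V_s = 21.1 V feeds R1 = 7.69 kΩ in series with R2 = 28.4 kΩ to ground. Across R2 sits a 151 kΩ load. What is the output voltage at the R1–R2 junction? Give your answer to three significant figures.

V_out ≈ 16.0 V

R2 ‖ R_L = (28.4 × 151)/(28.4 + 151) = 23.90 kΩ.
Voltage divider with the loaded lower leg: V_out = 21.1 × 23.90/(7.69 + 23.90) = 21.1 × 0.7566 = 15.96 V.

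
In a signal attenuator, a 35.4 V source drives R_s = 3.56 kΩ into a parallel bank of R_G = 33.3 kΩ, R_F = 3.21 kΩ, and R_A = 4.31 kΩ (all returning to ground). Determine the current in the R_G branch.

I ≈ 0.349 mA

Equivalent of the parallel group: R_p = 1.743 kΩ.
V_A by voltage divider: V_A = 35.4 × 1.743/(3.56 + 1.743) = 11.64 V.
Branch current I = V_A/R_G = 11.64/33.3 = 0.3495 mA.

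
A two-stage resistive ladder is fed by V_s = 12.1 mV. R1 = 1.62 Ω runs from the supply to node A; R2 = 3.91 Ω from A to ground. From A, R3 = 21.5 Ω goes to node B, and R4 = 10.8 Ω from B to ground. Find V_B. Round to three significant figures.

The second stage (R3 + R4 = 32.30 Ω) loads node A in parallel with R2.
R2 ‖ (R3+R4) = 3.488 Ω.
First divider: V_A = V_s · 3.488/(1.62 + 3.488) = 8.262 mV.
Then the unloaded second divider: V_B = V_A × R4/(R3+R4) = 8.262 × 0.3344 = 2.763 mV.

V_B ≈ 2.76 mV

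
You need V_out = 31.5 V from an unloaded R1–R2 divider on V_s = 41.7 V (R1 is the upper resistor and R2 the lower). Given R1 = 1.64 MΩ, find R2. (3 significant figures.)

R2 ≈ 5.06 MΩ

V_out/V_s = R2/(R1+R2) = 0.7554.
Rearranging, R2 = R1·k/(1−k) = 1.64 × 3.088 = 5.065 MΩ.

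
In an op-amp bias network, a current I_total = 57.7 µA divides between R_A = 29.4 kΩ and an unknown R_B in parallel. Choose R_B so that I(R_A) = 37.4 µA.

R_B ≈ 54.2 kΩ

The fraction through R_A equals R_B/(R_A+R_B).
37.4/57.7 = R_B/(R_A + R_B) → R_B = R_A · (0.6482)/(1 − 0.6482) = 29.4 × 1.842 = 54.17 kΩ.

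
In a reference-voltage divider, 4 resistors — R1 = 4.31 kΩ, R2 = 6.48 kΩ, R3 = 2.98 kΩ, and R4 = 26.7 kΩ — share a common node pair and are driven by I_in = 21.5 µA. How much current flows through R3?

I ≈ 9.50 µA

Conductances: ΣG = 1/4.31 + 1/6.48 + 1/2.98 + 1/26.7 = 0.7594 (1/kΩ).
Current divider: I(R3) = I_in · G_k/ΣG = 21.5 × (0.3356/0.7594) = 21.5 × 0.4419 = 9.501 µA.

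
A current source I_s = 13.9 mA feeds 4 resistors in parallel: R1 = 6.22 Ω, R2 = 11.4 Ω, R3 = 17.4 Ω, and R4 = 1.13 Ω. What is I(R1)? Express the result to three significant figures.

ΣG = 1/6.22 + 1/11.4 + 1/17.4 + 1/1.13 = 1.191.
R1 takes the fraction G_k/ΣG = 0.1608/1.191 = 0.1350, so I = 13.9 × 0.1350 = 1.876 mA.

I ≈ 1.88 mA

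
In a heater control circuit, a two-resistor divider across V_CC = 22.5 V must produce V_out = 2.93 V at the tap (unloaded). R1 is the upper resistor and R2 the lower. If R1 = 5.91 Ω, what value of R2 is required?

V_out/V_CC = R2/(R1+R2) = 0.1302.
Rearranging, R2 = R1·k/(1−k) = 5.91 × 0.1497 = 0.8848 Ω.

R2 ≈ 0.885 Ω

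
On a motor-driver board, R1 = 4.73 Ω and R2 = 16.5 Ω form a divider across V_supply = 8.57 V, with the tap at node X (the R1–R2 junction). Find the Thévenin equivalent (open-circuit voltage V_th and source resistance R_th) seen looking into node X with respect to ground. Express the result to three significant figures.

V_th is the unloaded tap voltage: V_supply · R2/(R1+R2) = 8.57 × 0.7772 = 6.661 V.
Looking into X with the source shorted: R_th = R1·R2/(R1+R2) = 4.730 × 16.5/21.23 = 3.676 Ω.

V_th ≈ 6.66 V, R_th ≈ 3.68 Ω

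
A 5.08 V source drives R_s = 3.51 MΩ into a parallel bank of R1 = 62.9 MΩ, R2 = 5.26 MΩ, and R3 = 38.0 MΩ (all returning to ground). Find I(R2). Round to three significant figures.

Equivalent of the parallel group: R_p = 4.304 MΩ.
Node voltage V_A = V_CC · R_p/(R_s + R_p) = 5.08 × 0.5508 = 2.798 V.
Branch current I = V_A/R2 = 2.798/5.26 = 0.5320 µA.
(Check via current divider: I_total = 0.6501 µA; share G_k/ΣG = 0.8183 → same result.)

I ≈ 0.532 µA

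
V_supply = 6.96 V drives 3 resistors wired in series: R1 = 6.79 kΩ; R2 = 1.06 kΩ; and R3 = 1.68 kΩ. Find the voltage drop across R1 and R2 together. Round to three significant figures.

Total series resistance ΣR = 6.79 + 1.06 + 1.68 = 9.530 kΩ.
R_{R1..R2} = 6.79 + 1.06 = 7.850 kΩ.
V = V_supply · R/ΣR = 6.96 × 0.8237 = 5.733 V.

V ≈ 5.73 V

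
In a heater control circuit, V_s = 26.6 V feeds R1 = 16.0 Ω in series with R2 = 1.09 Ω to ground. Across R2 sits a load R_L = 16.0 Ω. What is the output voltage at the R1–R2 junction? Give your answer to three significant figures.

The load sits in parallel with R2, giving an effective lower resistance R2' = R2·R_L/(R2+R_L) = 1.020 Ω.
Voltage divider with the loaded lower leg: V_out = 26.6 × 1.020/(16.0 + 1.020) = 26.6 × 0.05996 = 1.595 V.

V_out ≈ 1.59 V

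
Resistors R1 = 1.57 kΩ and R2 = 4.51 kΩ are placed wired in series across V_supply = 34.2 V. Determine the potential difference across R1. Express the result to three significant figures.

V ≈ 8.83 V

ΣR = 1.57 + 4.51 = 6.080 kΩ.
Voltage divider: V = V_supply · (1.570 / 6.080) = 34.2 × 0.2582 = 8.831 V.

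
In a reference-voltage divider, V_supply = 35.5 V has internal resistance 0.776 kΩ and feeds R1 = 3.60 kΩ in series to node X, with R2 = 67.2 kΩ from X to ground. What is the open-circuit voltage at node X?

V_th ≈ 33.3 V

R1' = 0.776 + 3.60 = 4.376 kΩ (source resistance + R1).
Open-circuit (no load on X): V_th = V_supply · R2/(R1' + R2) = 35.5 × 67.2/(4.376 + 67.2) = 33.33 V.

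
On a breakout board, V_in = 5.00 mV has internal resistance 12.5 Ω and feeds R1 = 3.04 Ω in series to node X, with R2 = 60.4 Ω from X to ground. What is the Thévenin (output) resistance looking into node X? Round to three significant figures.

R1' = 12.5 + 3.04 = 15.54 Ω (source resistance + R1).
Looking into X with the source shorted: R_th = R1'·R2/(R1'+R2) = 15.54 × 60.4/75.94 = 12.36 Ω.

R_th ≈ 12.4 Ω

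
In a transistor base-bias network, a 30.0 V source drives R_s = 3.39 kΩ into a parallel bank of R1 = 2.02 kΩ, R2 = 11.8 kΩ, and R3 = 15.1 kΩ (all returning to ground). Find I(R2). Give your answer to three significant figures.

Combine the parallel branches: R_p = (1/2.02 + 1/11.8 + 1/15.1)⁻¹ = 1.548 kΩ.
Node voltage V_A = V_DC · R_p/(R_s + R_p) = 30.0 × 0.3135 = 9.404 V.
Branch current I = V_A/R2 = 9.404/11.8 = 0.7970 mA.

I ≈ 0.797 mA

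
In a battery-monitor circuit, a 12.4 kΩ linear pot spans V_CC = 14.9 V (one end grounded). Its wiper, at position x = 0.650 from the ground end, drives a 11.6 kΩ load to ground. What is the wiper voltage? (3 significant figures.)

V_out ≈ 7.79 V

Split the track: R_lower = x·R_p = 8.060 kΩ, R_upper = (1−x)·R_p = 4.340 kΩ.
(x·R_p) ‖ R_L = 4.756 kΩ.
Loaded-divider output: V_out = 14.9 × 0.5228 = 7.790 V.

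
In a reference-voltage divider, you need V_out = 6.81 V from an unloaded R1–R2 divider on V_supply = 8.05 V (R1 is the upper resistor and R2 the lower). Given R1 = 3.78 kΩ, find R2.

R2 ≈ 20.8 kΩ

Required fraction k = V_out/V_supply = 0.8460.
R2 = R1 · 0.8460/(1 − 0.8460) = 20.76 kΩ.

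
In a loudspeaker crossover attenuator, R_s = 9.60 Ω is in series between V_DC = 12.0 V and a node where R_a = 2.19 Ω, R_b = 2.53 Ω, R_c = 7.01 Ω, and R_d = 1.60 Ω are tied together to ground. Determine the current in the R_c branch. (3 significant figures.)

I ≈ 0.103 A

Parallel bank: R_p = 1/(1/2.19 + 1/2.53 + 1/7.01 + 1/1.60) = 0.6175 Ω.
V_A = 12.0 × 0.6175/10.22 = 0.7252 V.
Branch current I = V_A/R_c = 0.7252/7.01 = 0.1035 A.
(Check via current divider: I_total = 1.174 A; share G_k/ΣG = 0.08808 → same result.)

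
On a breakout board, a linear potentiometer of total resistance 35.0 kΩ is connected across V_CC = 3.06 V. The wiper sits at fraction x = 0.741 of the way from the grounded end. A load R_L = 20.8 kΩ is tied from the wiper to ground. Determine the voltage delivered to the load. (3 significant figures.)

V_out ≈ 1.71 V

The pot divides into 9.065 kΩ above the wiper and 25.93 kΩ below.
(x·R_p) ‖ R_L = 11.54 kΩ.
V_out = 3.06 × 11.54/(9.065 + 11.54) = 1.714 V.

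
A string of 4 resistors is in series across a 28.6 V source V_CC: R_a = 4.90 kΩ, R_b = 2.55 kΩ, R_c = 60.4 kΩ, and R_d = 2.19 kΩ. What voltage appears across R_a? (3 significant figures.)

Total series resistance ΣR = 4.90 + 2.55 + 60.4 + 2.19 = 70.04 kΩ.
Voltage divider: V = V_CC · (4.900 / 70.04) = 28.6 × 0.06996 = 2.001 V.

V ≈ 2.00 V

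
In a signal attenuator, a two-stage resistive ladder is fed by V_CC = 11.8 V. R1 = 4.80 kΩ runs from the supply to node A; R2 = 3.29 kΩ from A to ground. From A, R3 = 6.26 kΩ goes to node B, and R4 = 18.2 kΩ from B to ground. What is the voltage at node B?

Node A sees R2 in parallel with the series input of stage 2, R3 + R4 = 24.46 kΩ.
R2 ‖ (R3+R4) = 2.900 kΩ.
First divider: V_A = V_CC · 2.900/(4.80 + 2.900) = 4.444 V.
Then the unloaded second divider: V_B = V_A × R4/(R3+R4) = 4.444 × 0.7441 = 3.307 V.

V_B ≈ 3.31 V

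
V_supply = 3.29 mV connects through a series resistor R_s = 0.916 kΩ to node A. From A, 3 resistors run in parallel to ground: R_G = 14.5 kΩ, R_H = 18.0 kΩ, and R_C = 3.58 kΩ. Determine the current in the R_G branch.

I ≈ 0.166 µA

Combine the parallel branches: R_p = (1/14.5 + 1/18.0 + 1/3.58)⁻¹ = 2.476 kΩ.
V_A by voltage divider: V_A = 3.29 × 2.476/(0.916 + 2.476) = 2.402 mV.
I(R_G) = V_A / R_G = 2.402/14.5 = 0.1656 µA.
(Equivalently: I_total = 0.9699 µA, then current-divider fraction G_k/ΣG = 0.1708.)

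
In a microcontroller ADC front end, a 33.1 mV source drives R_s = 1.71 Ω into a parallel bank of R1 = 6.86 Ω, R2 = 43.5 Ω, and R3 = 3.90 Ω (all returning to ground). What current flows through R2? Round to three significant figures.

I ≈ 0.441 mA

Parallel bank: R_p = 1/(1/6.86 + 1/43.5 + 1/3.90) = 2.352 Ω.
V_A by voltage divider: V_A = 33.1 × 2.352/(1.71 + 2.352) = 19.17 mV.
I(R2) = V_A / R2 = 19.17/43.5 = 0.4406 mA.
(Check via current divider: I_total = 8.149 mA; share G_k/ΣG = 0.05407 → same result.)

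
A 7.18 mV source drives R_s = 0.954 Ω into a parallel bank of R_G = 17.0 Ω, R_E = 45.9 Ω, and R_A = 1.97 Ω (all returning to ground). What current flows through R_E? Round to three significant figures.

Equivalent of the parallel group: R_p = 1.700 Ω.
Node voltage V_A = V_s · R_p/(R_s + R_p) = 7.18 × 0.6405 = 4.599 mV.
I(R_E) = V_A / R_E = 4.599/45.9 = 0.1002 mA.
(Check via current divider: I_total = 2.705 mA; share G_k/ΣG = 0.03704 → same result.)

I ≈ 0.100 mA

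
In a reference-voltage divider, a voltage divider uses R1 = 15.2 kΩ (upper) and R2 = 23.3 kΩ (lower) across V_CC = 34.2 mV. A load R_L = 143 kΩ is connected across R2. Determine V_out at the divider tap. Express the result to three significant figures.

V_out ≈ 19.4 mV

R2 ‖ R_L = (23.3 × 143)/(23.3 + 143) = 20.04 kΩ.
Now apply the divider: V_out = 34.2 × 0.5686 = 19.45 mV.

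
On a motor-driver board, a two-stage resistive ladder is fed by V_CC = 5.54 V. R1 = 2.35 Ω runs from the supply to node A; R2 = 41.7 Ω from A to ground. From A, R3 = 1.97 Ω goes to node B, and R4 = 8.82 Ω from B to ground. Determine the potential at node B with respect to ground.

V_B ≈ 3.55 V

The second stage (R3 + R4 = 10.79 Ω) loads node A in parallel with R2.
Effective lower resistance at A: R2 ‖ 10.79 = 8.572 Ω.
First divider: V_A = V_CC · 8.572/(2.35 + 8.572) = 4.348 V.
Stage 2 is unloaded, so V_B = V_A · R4/(R3+R4) = 4.348 × 8.82/10.79 = 3.554 V.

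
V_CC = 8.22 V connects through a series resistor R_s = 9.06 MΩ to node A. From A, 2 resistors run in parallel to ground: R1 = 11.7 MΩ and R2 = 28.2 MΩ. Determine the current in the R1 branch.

I ≈ 0.335 µA

Equivalent of the parallel group: R_p = 8.269 MΩ.
V_A = 8.22 × 8.269/17.33 = 3.922 V.
Branch current I = V_A/R1 = 3.922/11.7 = 0.3353 µA.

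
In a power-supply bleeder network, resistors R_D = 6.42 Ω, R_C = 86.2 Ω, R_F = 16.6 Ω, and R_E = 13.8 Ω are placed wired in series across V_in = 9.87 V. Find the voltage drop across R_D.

V ≈ 0.515 V

ΣR = 6.42 + 86.2 + 16.6 + 13.8 = 123.0 Ω.
Voltage divider: V = V_in · (6.420 / 123.0) = 9.87 × 0.05219 = 0.5151 V.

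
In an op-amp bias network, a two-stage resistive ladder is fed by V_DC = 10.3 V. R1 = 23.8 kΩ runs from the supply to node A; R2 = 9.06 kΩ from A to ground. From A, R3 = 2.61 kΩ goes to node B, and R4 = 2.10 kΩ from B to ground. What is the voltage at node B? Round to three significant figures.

The second stage (R3 + R4 = 4.710 kΩ) loads node A in parallel with R2.
Effective lower resistance at A: R2 ‖ 4.710 = 3.099 kΩ.
First divider: V_A = V_DC · 3.099/(23.8 + 3.099) = 1.187 V.
Stage 2 is unloaded, so V_B = V_A · R4/(R3+R4) = 1.187 × 2.10/4.710 = 0.5291 V.

V_B ≈ 0.529 V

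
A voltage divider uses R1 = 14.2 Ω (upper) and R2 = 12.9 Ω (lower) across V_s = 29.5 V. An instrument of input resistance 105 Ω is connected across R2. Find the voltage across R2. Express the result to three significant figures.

First combine the lower leg with the load: R2 ‖ R_L = 11.49 Ω.
Voltage divider with the loaded lower leg: V_out = 29.5 × 11.49/(14.2 + 11.49) = 29.5 × 0.4472 = 13.19 V.
(Unloaded it would be 14.0 V; the load pulls it down.)

V_out ≈ 13.2 V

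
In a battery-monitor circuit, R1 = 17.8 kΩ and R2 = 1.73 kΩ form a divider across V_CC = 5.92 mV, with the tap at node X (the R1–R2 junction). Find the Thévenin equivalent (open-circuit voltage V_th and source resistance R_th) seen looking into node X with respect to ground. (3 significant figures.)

V_th ≈ 0.524 mV, R_th ≈ 1.58 kΩ

With X open, the divider is unloaded: V_th = 5.92 × 1.73/19.53 = 0.5244 mV.
Looking into X with the source shorted: R_th = R1·R2/(R1+R2) = 17.80 × 1.73/19.53 = 1.577 kΩ.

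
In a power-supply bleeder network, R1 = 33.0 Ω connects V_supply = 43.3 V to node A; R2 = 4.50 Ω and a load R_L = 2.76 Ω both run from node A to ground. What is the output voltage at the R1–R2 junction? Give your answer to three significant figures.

R2 ‖ R_L = (4.50 × 2.76)/(4.50 + 2.76) = 1.711 Ω.
Now apply the divider: V_out = 43.3 × 0.04929 = 2.134 V.

V_out ≈ 2.13 V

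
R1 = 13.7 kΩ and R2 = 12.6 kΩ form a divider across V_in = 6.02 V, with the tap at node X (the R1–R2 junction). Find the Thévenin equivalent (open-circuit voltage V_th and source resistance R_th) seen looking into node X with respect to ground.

V_th ≈ 2.88 V, R_th ≈ 6.56 kΩ

Open-circuit (no load on X): V_th = V_in · R2/(R1 + R2) = 6.02 × 12.6/(13.70 + 12.6) = 2.884 V.
With V_in suppressed (replaced by a short), R_th = R1 ‖ R2 = (13.70 × 12.6)/(13.70 + 12.6) = 6.563 kΩ.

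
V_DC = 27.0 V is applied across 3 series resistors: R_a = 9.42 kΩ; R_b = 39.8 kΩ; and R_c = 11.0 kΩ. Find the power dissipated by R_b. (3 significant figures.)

P ≈ 8.00 mW

ΣR = 60.22 kΩ → I = 27.0/60.22 = 0.4484 mA.
V(R_b) = I·R = 17.84 V; P = V·I = 17.84 × 0.4484 = 8.001 mW.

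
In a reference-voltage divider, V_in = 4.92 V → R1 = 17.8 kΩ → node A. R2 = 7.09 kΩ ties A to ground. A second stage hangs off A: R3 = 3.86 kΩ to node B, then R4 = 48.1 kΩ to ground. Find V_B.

V_B ≈ 1.18 V

Looking into the second stage from A: R3 + R4 = 51.96 kΩ appears in parallel with R2.
R2 ‖ (R3+R4) = 6.239 kΩ.
V_A = 4.92 × 6.239/(17.8 + 6.239) = 1.277 V.
Stage 2 is unloaded, so V_B = V_A · R4/(R3+R4) = 1.277 × 48.1/51.96 = 1.182 V.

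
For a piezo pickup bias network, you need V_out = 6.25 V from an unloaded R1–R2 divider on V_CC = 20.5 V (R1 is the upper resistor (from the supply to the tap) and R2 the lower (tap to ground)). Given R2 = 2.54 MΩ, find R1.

Required fraction k = V_out/V_CC = 0.3049.
So R1 = R2 · (V_CC/V_out − 1) = 2.54 × (20.5/6.25 − 1) = 2.54 × 2.280 = 5.791 MΩ.

R1 ≈ 5.79 MΩ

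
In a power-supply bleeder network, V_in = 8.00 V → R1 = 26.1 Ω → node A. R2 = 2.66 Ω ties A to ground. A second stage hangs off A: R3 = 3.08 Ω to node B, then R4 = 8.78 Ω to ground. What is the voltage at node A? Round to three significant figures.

V_A ≈ 0.615 V

Node A sees R2 in parallel with the series input of stage 2, R3 + R4 = 11.86 Ω.
Effective lower resistance at A: R2 ‖ 11.86 = 2.173 Ω.
So V_A = 8.00 × 0.07685 = 0.6148 V.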